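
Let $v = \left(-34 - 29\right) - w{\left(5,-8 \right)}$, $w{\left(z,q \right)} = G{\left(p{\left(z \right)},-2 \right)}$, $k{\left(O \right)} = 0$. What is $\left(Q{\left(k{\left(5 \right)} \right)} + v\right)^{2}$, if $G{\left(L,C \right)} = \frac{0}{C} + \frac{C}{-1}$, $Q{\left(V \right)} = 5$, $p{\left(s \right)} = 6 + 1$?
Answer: $3600$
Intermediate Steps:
$p{\left(s \right)} = 7$
$G{\left(L,C \right)} = - C$ ($G{\left(L,C \right)} = 0 + C \left(-1\right) = 0 - C = - C$)
$w{\left(z,q \right)} = 2$ ($w{\left(z,q \right)} = \left(-1\right) \left(-2\right) = 2$)
$v = -65$ ($v = \left(-34 - 29\right) - 2 = -63 - 2 = -65$)
$\left(Q{\left(k{\left(5 \right)} \right)} + v\right)^{2} = \left(5 - 65\right)^{2} = \left(-60\right)^{2} = 3600$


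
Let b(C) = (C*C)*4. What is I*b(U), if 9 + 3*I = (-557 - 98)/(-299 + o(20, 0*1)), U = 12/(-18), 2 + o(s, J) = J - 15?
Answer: -8756/2133 ≈ -4.1050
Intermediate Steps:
o(s, J) = -17 + J (o(s, J) = -2 + (J - 15) = -2 + (-15 + J) = -17 + J)
U = -2/3 (U = 12*(-1/18) = -2/3 ≈ -0.66667)
b(C) = 4*C**2 (b(C) = C**2*4 = 4*C**2)
I = -2189/948 (I = -3 + ((-557 - 98)/(-299 + (-17 + 0*1)))/3 = -3 + (-655/(-299 + (-17 + 0)))/3 = -3 + (-655/(-299 - 17))/3 = -3 + (-655/(-316))/3 = -3 + (-655*(-1/316))/3 = -3 + (1/3)*(655/316) = -3 + 655/948 = -2189/948 ≈ -2.3091)
I*b(U) = -2189*(-2/3)**2/237 = -2189*4/(237*9) = -2189/948*16/9 = -8756/2133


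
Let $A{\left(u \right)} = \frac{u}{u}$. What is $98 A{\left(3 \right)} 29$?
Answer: $2842$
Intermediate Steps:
$A{\left(u \right)} = 1$
$98 A{\left(3 \right)} 29 = 98 \cdot 1 \cdot 29 = 98 \cdot 29 = 2842$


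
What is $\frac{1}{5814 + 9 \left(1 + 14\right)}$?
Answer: $\frac{1}{5949} \approx 0.0001681$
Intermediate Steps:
$\frac{1}{5814 + 9 \left(1 + 14\right)} = \frac{1}{5814 + 9 \cdot 15} = \frac{1}{5814 + 135} = \frac{1}{5949}$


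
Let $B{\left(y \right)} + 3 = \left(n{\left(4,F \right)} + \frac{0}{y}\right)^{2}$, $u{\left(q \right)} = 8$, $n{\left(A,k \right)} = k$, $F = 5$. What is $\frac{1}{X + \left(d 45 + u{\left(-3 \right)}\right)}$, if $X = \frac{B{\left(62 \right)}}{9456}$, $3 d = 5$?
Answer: $\frac{4728}{392435} \approx 0.012048$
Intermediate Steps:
$d = \frac{5}{3}$ ($d = \frac{1}{3} \cdot 5 = \frac{5}{3} \approx 1.6667$)
$B{\left(y \right)} = 22$ ($B{\left(y \right)} = -3 + \left(5 + \frac{0}{y}\right)^{2} = -3 + \left(5 + 0\right)^{2} = -3 + 5^{2} = -3 + 25 = 22$)
$X = \frac{11}{4728}$ ($X = \frac{22}{9456} = 22 \cdot \frac{1}{9456} = \frac{11}{4728} \approx 0.0023266$)
$\frac{1}{X + \left(d 45 + u{\left(-3 \right)}\right)} = \frac{1}{\frac{11}{4728} + \left(\frac{5}{3} \cdot 45 + 8\right)} = \frac{1}{\frac{11}{4728} + \left(75 + 8\right)} = \frac{1}{\frac{11}{4728} + 83} = \frac{1}{\frac{392435}{4728}} = \frac{4728}{392435}$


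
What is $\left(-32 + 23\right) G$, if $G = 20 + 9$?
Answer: $-261$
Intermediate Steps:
$G = 29$
$\left(-32 + 23\right) G = \left(-32 + 23\right) 29 = \left(-9\right) 29 = -261$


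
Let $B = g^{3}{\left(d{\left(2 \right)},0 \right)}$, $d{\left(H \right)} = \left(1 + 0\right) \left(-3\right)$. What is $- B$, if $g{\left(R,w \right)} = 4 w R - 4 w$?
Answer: $0$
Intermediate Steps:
$d{\left(H \right)} = -3$ ($d{\left(H \right)} = 1 \left(-3\right) = -3$)
$g{\left(R,w \right)} = - 4 w + 4 R w$ ($g{\left(R,w \right)} = 4 R w - 4 w = - 4 w + 4 R w$)
$B = 0$ ($B = \left(4 \cdot 0 \left(-1 - 3\right)\right)^{3} = \left(4 \cdot 0 \left(-4\right)\right)^{3} = 0^{3} = 0$)
$- B = \left(-1\right) 0 = 0$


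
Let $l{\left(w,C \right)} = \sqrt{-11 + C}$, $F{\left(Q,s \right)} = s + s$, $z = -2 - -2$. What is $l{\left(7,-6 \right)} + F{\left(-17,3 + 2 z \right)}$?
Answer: $6 + i \sqrt{17} \approx 6.0 + 4.1231 i$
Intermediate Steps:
$z = 0$ ($z = -2 + 2 = 0$)
$F{\left(Q,s \right)} = 2 s$
$l{\left(7,-6 \right)} + F{\left(-17,3 + 2 z \right)} = \sqrt{-11 - 6} + 2 \left(3 + 2 \cdot 0\right) = \sqrt{-17} + 2 \left(3 + 0\right) = i \sqrt{17} + 2 \cdot 3 = i \sqrt{17} + 6 = 6 + i \sqrt{17}$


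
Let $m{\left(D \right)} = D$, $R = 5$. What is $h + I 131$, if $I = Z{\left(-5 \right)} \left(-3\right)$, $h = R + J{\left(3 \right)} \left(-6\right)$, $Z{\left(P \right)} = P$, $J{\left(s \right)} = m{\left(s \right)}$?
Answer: $1952$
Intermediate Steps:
$J{\left(s \right)} = s$
$h = -13$ ($h = 5 + 3 \left(-6\right) = 5 - 18 = -13$)
$I = 15$ ($I = \left(-5\right) \left(-3\right) = 15$)
$h + I 131 = -13 + 15 \cdot 131 = -13 + 1965 = 1952$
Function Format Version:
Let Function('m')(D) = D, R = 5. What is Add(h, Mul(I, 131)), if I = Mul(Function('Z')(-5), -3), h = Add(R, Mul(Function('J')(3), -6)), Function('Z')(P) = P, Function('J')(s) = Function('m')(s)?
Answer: 1952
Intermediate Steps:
Function('J')(s) = s
h = -13 (h = Add(5, Mul(3, -6)) = Add(5, -18) = -13)
I = 15 (I = Mul(-5, -3) = 15)
Add(h, Mul(I, 131)) = Add(-13, Mul(15, 131)) = Add(-13, 1965) = 1952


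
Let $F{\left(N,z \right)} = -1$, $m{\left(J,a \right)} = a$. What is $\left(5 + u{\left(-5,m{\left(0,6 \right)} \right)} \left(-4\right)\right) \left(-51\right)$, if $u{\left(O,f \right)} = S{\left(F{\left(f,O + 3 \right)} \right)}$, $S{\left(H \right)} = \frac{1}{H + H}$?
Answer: $-357$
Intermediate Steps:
$S{\left(H \right)} = \frac{1}{2 H}$
$u{\left(O,f \right)} = - \frac{1}{2}$ ($u{\left(O,f \right)} = \frac{1}{2 \left(-1\right)} = \frac{1}{2} \left(-1\right) = - \frac{1}{2}$)
$\left(5 + u{\left(-5,m{\left(0,6 \right)} \right)} \left(-4\right)\right) \left(-51\right) = \left(5 - -2\right) \left(-51\right) = \left(5 + 2\right) \left(-51\right) = 7 \left(-51\right) = -357$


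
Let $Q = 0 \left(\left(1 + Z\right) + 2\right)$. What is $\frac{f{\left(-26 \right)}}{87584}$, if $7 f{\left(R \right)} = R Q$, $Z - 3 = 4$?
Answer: $0$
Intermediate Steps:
$Z = 7$ ($Z = 3 + 4 = 7$)
$Q = 0$ ($Q = 0 \left(\left(1 + 7\right) + 2\right) = 0 \left(8 + 2\right) = 0 \cdot 10 = 0$)
$f{\left(R \right)} = 0$ ($f{\left(R \right)} = \frac{R 0}{7} = \frac{1}{7} \cdot 0 = 0$)
$\frac{f{\left(-26 \right)}}{87584} = \frac{0}{87584} = 0 \cdot \frac{1}{87584} = 0$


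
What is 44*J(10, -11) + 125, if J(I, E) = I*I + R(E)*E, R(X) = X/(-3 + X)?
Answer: 29013/7 ≈ 4144.7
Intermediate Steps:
J(I, E) = I² + E²/(-3 + E) (J(I, E) = I*I + (E/(-3 + E))*E = I² + E²/(-3 + E))
44*J(10, -11) + 125 = 44*(((-11)² + 10²*(-3 - 11))/(-3 - 11)) + 125 = 44*((121 + 100*(-14))/(-14)) + 125 = 44*(-(121 - 1400)/14) + 125 = 44*(-1/14*(-1279)) + 125 = 44*(1279/14) + 125 = 28138/7 + 125 = 29013/7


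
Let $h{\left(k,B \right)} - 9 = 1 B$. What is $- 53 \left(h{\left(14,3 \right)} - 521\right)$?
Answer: $26977$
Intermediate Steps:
$h{\left(k,B \right)} = 9 + B$ ($h{\left(k,B \right)} = 9 + 1 B = 9 + B$)
$- 53 \left(h{\left(14,3 \right)} - 521\right) = - 53 \left(\left(9 + 3\right) - 521\right) = - 53 \left(12 - 521\right) = \left(-53\right) \left(-509\right) = 26977$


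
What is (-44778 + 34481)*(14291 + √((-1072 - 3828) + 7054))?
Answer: -147154427 - 10297*√2154 ≈ -1.4763e+8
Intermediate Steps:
(-44778 + 34481)*(14291 + √((-1072 - 3828) + 7054)) = -10297*(14291 + √(-4900 + 7054)) = -10297*(14291 + √2154) = -147154427 - 10297*√2154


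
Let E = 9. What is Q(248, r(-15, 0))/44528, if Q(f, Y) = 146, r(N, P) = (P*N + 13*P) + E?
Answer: 73/22264 ≈ 0.0032788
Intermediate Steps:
r(N, P) = 9 + 13*P + N*P (r(N, P) = (P*N + 13*P) + 9 = (N*P + 13*P) + 9 = (13*P + N*P) + 9 = 9 + 13*P + N*P)
Q(248, r(-15, 0))/44528 = 146/44528 = 146*(1/44528) = 73/22264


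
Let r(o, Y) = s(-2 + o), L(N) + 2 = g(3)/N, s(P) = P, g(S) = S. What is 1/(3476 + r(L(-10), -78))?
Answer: 10/34717 ≈ 0.00028804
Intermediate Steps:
L(N) = -2 + 3/N
r(o, Y) = -2 + o
1/(3476 + r(L(-10), -78)) = 1/(3476 + (-2 + (-2 + 3/(-10)))) = 1/(3476 + (-2 + (-2 + 3*(-⅒)))) = 1/(3476 + (-2 + (-2 - 3/10))) = 1/(3476 + (-2 - 23/10)) = 1/(3476 - 43/10) = 1/(34717/10) = 10/34717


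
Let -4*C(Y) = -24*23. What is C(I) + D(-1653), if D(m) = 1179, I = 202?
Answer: 1317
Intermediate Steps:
C(Y) = 138 (C(Y) = -(-6)*23 = -¼*(-552) = 138)
C(I) + D(-1653) = 138 + 1179 = 1317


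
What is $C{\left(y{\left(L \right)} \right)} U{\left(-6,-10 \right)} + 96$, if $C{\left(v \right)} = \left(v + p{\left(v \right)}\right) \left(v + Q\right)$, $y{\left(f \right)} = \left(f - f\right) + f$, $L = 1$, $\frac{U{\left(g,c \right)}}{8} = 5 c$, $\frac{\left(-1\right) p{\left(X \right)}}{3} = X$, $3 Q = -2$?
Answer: $\frac{1088}{3} \approx 362.67$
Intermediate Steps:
$Q = - \frac{2}{3}$ ($Q = \frac{1}{3} \left(-2\right) = - \frac{2}{3} \approx -0.66667$)
$p{\left(X \right)} = - 3 X$
$U{\left(g,c \right)} = 40 c$ ($U{\left(g,c \right)} = 8 \cdot 5 c = 40 c$)
$y{\left(f \right)} = f$ ($y{\left(f \right)} = 0 + f = f$)
$C{\left(v \right)} = - 2 v \left(- \frac{2}{3} + v\right)$ ($C{\left(v \right)} = \left(v - 3 v\right) \left(v - \frac{2}{3}\right) = - 2 v \left(- \frac{2}{3} + v\right)$)
$C{\left(y{\left(L \right)} \right)} U{\left(-6,-10 \right)} + 96 = \frac{2}{3} \cdot 1 \left(2 - 3\right) 40 \left(-10\right) + 96 = \frac{2}{3} \cdot 1 \left(2 - 3\right) \left(-400\right) + 96 = \frac{2}{3} \cdot 1 \left(-1\right) \left(-400\right) + 96 = \left(- \frac{2}{3}\right) \left(-400\right) + 96 = \frac{800}{3} + 96 = \frac{1088}{3}$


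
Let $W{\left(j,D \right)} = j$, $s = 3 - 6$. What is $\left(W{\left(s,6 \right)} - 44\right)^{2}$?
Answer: $2209$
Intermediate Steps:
$s = -3$
$\left(W{\left(s,6 \right)} - 44\right)^{2} = \left(-3 - 44\right)^{2} = \left(-47\right)^{2} = 2209$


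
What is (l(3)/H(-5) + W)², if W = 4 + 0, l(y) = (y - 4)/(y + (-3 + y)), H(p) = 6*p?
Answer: 130321/8100 ≈ 16.089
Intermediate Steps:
l(y) = (-4 + y)/(-3 + 2*y)
W = 4
(l(3)/H(-5) + W)² = (((-4 + 3)/(-3 + 2*3))/((6*(-5))) + 4)² = ((-1/(-3 + 6))/(-30) + 4)² = ((-1/3)*(-1/30) + 4)² = (((⅓)*(-1))*(-1/30) + 4)² = (-⅓*(-1/30) + 4)² = (1/90 + 4)² = (361/90)² = 130321/8100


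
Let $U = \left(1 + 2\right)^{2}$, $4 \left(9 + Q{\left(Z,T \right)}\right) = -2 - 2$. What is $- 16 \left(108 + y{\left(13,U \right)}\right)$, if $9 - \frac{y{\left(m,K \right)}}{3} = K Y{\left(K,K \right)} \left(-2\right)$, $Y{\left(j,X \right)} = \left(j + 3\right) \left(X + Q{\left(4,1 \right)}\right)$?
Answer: $8208$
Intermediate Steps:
$Q{\left(Z,T \right)} = -10$ ($Q{\left(Z,T \right)} = -9 + \frac{-2 - 2}{4} = -9 + \frac{1}{4} \left(-4\right) = -9 - 1 = -10$)
$Y{\left(j,X \right)} = \left(-10 + X\right) \left(3 + j\right)$ ($Y{\left(j,X \right)} = \left(j + 3\right) \left(X - 10\right) = \left(3 + j\right) \left(-10 + X\right) = \left(-10 + X\right) \left(3 + j\right)$)
$U = 9$ ($U = 3^{2} = 9$)
$y{\left(m,K \right)} = 27 + 6 K \left(-30 + K^{2} - 7 K\right)$ ($y{\left(m,K \right)} = 27 - 3 K \left(-30 - 10 K + 3 K + K K\right) \left(-2\right) = 27 - 3 K \left(-30 - 10 K + 3 K + K^{2}\right) \left(-2\right) = 27 - 3 K \left(-30 + K^{2} - 7 K\right) \left(-2\right) = 27 - 3 \left(- 2 K \left(-30 + K^{2} - 7 K\right)\right) = 27 + 6 K \left(-30 + K^{2} - 7 K\right)$)
$- 16 \left(108 + y{\left(13,U \right)}\right) = - 16 \left(108 + \left(27 + 6 \cdot 9 \left(-30 + 9^{2} - 63\right)\right)\right) = - 16 \left(108 + \left(27 + 6 \cdot 9 \left(-30 + 81 - 63\right)\right)\right) = - 16 \left(108 + \left(27 + 6 \cdot 9 \left(-12\right)\right)\right) = - 16 \left(108 + \left(27 - 648\right)\right) = - 16 \left(108 - 621\right) = \left(-16\right) \left(-513\right) = 8208$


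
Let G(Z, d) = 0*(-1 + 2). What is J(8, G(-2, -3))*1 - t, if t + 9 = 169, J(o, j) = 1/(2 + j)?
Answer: -319/2 ≈ -159.50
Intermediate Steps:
G(Z, d) = 0 (G(Z, d) = 0*1 = 0)
t = 160 (t = -9 + 169 = 160)
J(8, G(-2, -3))*1 - t = 1/(2 + 0) - 1*160 = 1/2 - 160 = (½)*1 - 160 = ½ - 160 = -319/2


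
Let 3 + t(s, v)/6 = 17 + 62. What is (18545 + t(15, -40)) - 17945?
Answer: 1056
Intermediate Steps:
t(s, v) = 456 (t(s, v) = -18 + 6*(17 + 62) = -18 + 6*79 = -18 + 474 = 456)
(18545 + t(15, -40)) - 17945 = (18545 + 456) - 17945 = 19001 - 17945 = 1056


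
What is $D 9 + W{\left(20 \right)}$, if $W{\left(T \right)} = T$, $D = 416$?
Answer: $3764$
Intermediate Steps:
$D 9 + W{\left(20 \right)} = 416 \cdot 9 + 20 = 3744 + 20 = 3764$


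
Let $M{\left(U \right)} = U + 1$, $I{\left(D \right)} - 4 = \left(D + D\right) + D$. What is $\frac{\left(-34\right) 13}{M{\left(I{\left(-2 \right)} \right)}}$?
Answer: $442$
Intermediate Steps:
$I{\left(D \right)} = 4 + 3 D$ ($I{\left(D \right)} = 4 + \left(\left(D + D\right) + D\right) = 4 + \left(2 D + D\right) = 4 + 3 D$)
$M{\left(U \right)} = 1 + U$
$\frac{\left(-34\right) 13}{M{\left(I{\left(-2 \right)} \right)}} = \frac{\left(-34\right) 13}{1 + \left(4 + 3 \left(-2\right)\right)} = - \frac{442}{1 + \left(4 - 6\right)} = - \frac{442}{1 - 2} = - \frac{442}{-1} = \left(-442\right) \left(-1\right) = 442$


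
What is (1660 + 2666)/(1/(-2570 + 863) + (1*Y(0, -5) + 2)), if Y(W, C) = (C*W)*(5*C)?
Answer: 7384482/3413 ≈ 2163.6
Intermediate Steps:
Y(W, C) = 5*W*C²
(1660 + 2666)/(1/(-2570 + 863) + (1*Y(0, -5) + 2)) = (1660 + 2666)/(1/(-2570 + 863) + (1*(5*0*(-5)²) + 2)) = 4326/(1/(-1707) + (1*(5*0*25) + 2)) = 4326/(-1/1707 + (1*0 + 2)) = 4326/(-1/1707 + (0 + 2)) = 4326/(-1/1707 + 2) = 4326/(3413/1707) = 4326*(1707/3413) = 7384482/3413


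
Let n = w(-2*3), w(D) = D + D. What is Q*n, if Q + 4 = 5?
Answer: -12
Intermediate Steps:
Q = 1 (Q = -4 + 5 = 1)
w(D) = 2*D
n = -12 (n = 2*(-2*3) = 2*(-6) = -12)
Q*n = 1*(-12) = -12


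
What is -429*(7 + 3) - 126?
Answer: -4416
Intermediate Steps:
-429*(7 + 3) - 126 = -429*10 - 126 = -143*30 - 126 = -4290 - 126 = -4416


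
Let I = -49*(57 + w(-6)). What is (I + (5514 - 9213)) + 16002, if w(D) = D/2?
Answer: 9657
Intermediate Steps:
w(D) = D/2 (w(D) = D*(1/2) = D/2)
I = -2646 (I = -49*(57 + (1/2)*(-6)) = -49*(57 - 3) = -49*54 = -2646)
(I + (5514 - 9213)) + 16002 = (-2646 + (5514 - 9213)) + 16002 = (-2646 - 3699) + 16002 = -6345 + 16002 = 9657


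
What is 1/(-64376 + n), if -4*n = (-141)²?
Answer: -4/277385 ≈ -1.4420e-5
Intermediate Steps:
n = -19881/4 (n = -¼*(-141)² = -¼*19881 = -19881/4 ≈ -4970.3)
1/(-64376 + n) = 1/(-64376 - 19881/4) = 1/(-277385/4) = -4/277385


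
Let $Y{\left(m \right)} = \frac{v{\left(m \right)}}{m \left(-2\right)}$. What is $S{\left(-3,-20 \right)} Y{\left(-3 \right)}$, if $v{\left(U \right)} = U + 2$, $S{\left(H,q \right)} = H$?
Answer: $\frac{1}{2} \approx 0.5$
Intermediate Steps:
$v{\left(U \right)} = 2 + U$
$Y{\left(m \right)} = - \frac{2 + m}{2 m}$ ($Y{\left(m \right)} = \frac{2 + m}{m \left(-2\right)} = \frac{2 + m}{\left(-2\right) m} = \left(2 + m\right) \left(- \frac{1}{2 m}\right) = - \frac{2 + m}{2 m}$)
$S{\left(-3,-20 \right)} Y{\left(-3 \right)} = - 3 \frac{-2 - -3}{2 \left(-3\right)} = - 3 \cdot \frac{1}{2} \left(- \frac{1}{3}\right) \left(-2 + 3\right) = - 3 \cdot \frac{1}{2} \left(- \frac{1}{3}\right) 1 = \left(-3\right) \left(- \frac{1}{6}\right) = \frac{1}{2}$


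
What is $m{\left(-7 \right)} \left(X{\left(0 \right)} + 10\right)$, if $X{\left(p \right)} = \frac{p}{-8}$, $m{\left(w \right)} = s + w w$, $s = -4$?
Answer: $450$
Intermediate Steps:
$m{\left(w \right)} = -4 + w^{2}$ ($m{\left(w \right)} = -4 + w w = -4 + w^{2}$)
$X{\left(p \right)} = - \frac{p}{8}$ ($X{\left(p \right)} = p \left(- \frac{1}{8}\right) = - \frac{p}{8}$)
$m{\left(-7 \right)} \left(X{\left(0 \right)} + 10\right) = \left(-4 + \left(-7\right)^{2}\right) \left(\left(- \frac{1}{8}\right) 0 + 10\right) = \left(-4 + 49\right) \left(0 + 10\right) = 45 \cdot 10 = 450$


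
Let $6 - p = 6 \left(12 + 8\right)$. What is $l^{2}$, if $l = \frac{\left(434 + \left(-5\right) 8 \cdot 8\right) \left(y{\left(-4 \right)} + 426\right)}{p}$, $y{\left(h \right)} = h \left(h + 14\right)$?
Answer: $148996$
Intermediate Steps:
$y{\left(h \right)} = h \left(14 + h\right)$
$p = -114$ ($p = 6 - 6 \left(12 + 8\right) = 6 - 6 \cdot 20 = 6 - 120 = -114$)
$l = -386$ ($l = \frac{\left(434 + \left(-5\right) 8 \cdot 8\right) \left(- 4 \left(14 - 4\right) + 426\right)}{-114} = \left(434 - 320\right) \left(\left(-4\right) 10 + 426\right) \left(- \frac{1}{114}\right) = \left(434 - 320\right) \left(-40 + 426\right) \left(- \frac{1}{114}\right) = 114 \cdot 386 \left(- \frac{1}{114}\right) = 44004 \left(- \frac{1}{114}\right) = -386$)
$l^{2} = \left(-386\right)^{2} = 148996$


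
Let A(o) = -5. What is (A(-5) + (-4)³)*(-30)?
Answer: 2070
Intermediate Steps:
(A(-5) + (-4)³)*(-30) = (-5 + (-4)³)*(-30) = (-5 - 64)*(-30) = -69*(-30) = 2070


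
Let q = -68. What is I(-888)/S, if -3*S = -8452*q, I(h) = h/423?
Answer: 37/3376574 ≈ 1.0958e-5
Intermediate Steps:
I(h) = h/423 (I(h) = h*(1/423) = h/423)
S = -574736/3 (S = -(-8452)*(-68)/3 = -⅓*574736 = -574736/3 ≈ -1.9158e+5)
I(-888)/S = ((1/423)*(-888))/(-574736/3) = -296/141*(-3/574736) = 37/3376574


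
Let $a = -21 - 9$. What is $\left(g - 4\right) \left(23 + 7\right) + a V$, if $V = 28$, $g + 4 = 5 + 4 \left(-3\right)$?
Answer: $-1290$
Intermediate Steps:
$a = -30$
$g = -11$ ($g = -4 + \left(5 + 4 \left(-3\right)\right) = -4 + \left(5 - 12\right) = -4 - 7 = -11$)
$\left(g - 4\right) \left(23 + 7\right) + a V = \left(-11 - 4\right) \left(23 + 7\right) - 840 = \left(-15\right) 30 - 840 = -450 - 840 = -1290$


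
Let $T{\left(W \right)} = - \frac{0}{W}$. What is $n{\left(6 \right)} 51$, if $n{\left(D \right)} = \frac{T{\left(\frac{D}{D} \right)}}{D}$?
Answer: $0$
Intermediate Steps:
$T{\left(W \right)} = 0$ ($T{\left(W \right)} = \left(-1\right) 0 = 0$)
$n{\left(D \right)} = 0$ ($n{\left(D \right)} = \frac{0}{D} = 0$)
$n{\left(6 \right)} 51 = 0 \cdot 51 = 0$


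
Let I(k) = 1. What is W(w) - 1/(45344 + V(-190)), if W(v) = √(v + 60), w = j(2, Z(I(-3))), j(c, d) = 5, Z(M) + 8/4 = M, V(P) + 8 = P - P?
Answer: -1/45336 + √65 ≈ 8.0622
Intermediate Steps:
V(P) = -8 (V(P) = -8 + (P - P) = -8 + 0 = -8)
Z(M) = -2 + M
w = 5
W(v) = √(60 + v)
W(w) - 1/(45344 + V(-190)) = √(60 + 5) - 1/(45344 - 8) = √65 - 1/45336 = -1/45336 + √65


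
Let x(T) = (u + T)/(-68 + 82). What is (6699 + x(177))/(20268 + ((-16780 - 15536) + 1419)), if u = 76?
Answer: -94039/148806 ≈ -0.63196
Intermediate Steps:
x(T) = 38/7 + T/14 (x(T) = (76 + T)/(-68 + 82) = (76 + T)/14 = (76 + T)*(1/14) = 38/7 + T/14)
(6699 + x(177))/(20268 + ((-16780 - 15536) + 1419)) = (6699 + (38/7 + (1/14)*177))/(20268 + ((-16780 - 15536) + 1419)) = (6699 + (38/7 + 177/14))/(20268 + (-32316 + 1419)) = (6699 + 253/14)/(20268 - 30897) = (94039/14)/(-10629) = (94039/14)*(-1/10629) = -94039/148806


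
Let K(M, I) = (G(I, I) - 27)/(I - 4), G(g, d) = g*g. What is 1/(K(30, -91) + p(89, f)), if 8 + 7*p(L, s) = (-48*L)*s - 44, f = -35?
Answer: 665/14141682 ≈ 4.7024e-5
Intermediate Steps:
G(g, d) = g²
K(M, I) = (-27 + I²)/(-4 + I) (K(M, I) = (I² - 27)/(I - 4) = (-27 + I²)/(-4 + I))
p(L, s) = -52/7 - 48*L*s/7 (p(L, s) = -8/7 + ((-48*L)*s - 44)/7 = -8/7 + (-48*L*s - 44)/7 = -8/7 + (-44 - 48*L*s)/7 = -8/7 + (-44/7 - 48*L*s/7) = -52/7 - 48*L*s/7)
1/(K(30, -91) + p(89, f)) = 1/((-27 + (-91)²)/(-4 - 91) + (-52/7 - 48/7*89*(-35))) = 1/((-27 + 8281)/(-95) + (-52/7 + 21360)) = 1/(-1/95*8254 + 149468/7) = 1/(-8254/95 + 149468/7) = 1/(14141682/665) = 665/14141682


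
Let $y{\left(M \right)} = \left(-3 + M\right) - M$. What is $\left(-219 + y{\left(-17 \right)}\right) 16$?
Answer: $-3552$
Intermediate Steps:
$y{\left(M \right)} = -3$
$\left(-219 + y{\left(-17 \right)}\right) 16 = \left(-219 - 3\right) 16 = \left(-222\right) 16 = -3552$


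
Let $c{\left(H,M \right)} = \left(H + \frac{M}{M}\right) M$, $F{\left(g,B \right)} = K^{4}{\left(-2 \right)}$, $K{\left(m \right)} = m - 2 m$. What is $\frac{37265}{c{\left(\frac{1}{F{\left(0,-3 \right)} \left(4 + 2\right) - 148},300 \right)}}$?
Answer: $\frac{96889}{765} \approx 126.65$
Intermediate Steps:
$K{\left(m \right)} = - m$
$F{\left(g,B \right)} = 16$ ($F{\left(g,B \right)} = \left(\left(-1\right) \left(-2\right)\right)^{4} = 2^{4} = 16$)
$c{\left(H,M \right)} = M \left(1 + H\right)$ ($c{\left(H,M \right)} = \left(H + 1\right) M = \left(1 + H\right) M = M \left(1 + H\right)$)
$\frac{37265}{c{\left(\frac{1}{F{\left(0,-3 \right)} \left(4 + 2\right) - 148},300 \right)}} = \frac{37265}{300 \left(1 + \frac{1}{16 \left(4 + 2\right) - 148}\right)} = \frac{37265}{300 \left(1 + \frac{1}{16 \cdot 6 - 148}\right)} = \frac{37265}{300 \left(1 + \frac{1}{96 - 148}\right)} = \frac{37265}{300 \left(1 + \frac{1}{-52}\right)} = \frac{37265}{300 \left(1 - \frac{1}{52}\right)} = \frac{37265}{300 \cdot \frac{51}{52}} = \frac{37265}{\frac{3825}{13}} = 37265 \cdot \frac{13}{3825} = \frac{96889}{765}$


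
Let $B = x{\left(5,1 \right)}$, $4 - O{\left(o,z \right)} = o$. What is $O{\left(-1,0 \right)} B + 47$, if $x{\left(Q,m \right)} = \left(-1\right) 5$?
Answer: $22$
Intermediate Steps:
$x{\left(Q,m \right)} = -5$
$O{\left(o,z \right)} = 4 - o$
$B = -5$
$O{\left(-1,0 \right)} B + 47 = \left(4 - -1\right) \left(-5\right) + 47 = \left(4 + 1\right) \left(-5\right) + 47 = 5 \left(-5\right) + 47 = -25 + 47 = 22$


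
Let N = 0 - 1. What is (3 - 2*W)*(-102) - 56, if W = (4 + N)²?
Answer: 1474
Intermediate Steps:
N = -1
W = 9 (W = (4 - 1)² = 3² = 9)
(3 - 2*W)*(-102) - 56 = (3 - 2*9)*(-102) - 56 = (3 - 18)*(-102) - 56 = -15*(-102) - 56 = 1530 - 56 = 1474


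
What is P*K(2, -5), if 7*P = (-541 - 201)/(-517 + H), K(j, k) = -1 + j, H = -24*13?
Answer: 106/829 ≈ 0.12786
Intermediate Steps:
H = -312
P = 106/829 (P = ((-541 - 201)/(-517 - 312))/7 = (-742/(-829))/7 = (-742*(-1/829))/7 = (⅐)*(742/829) = 106/829 ≈ 0.12786)
P*K(2, -5) = 106*(-1 + 2)/829 = (106/829)*1 = 106/829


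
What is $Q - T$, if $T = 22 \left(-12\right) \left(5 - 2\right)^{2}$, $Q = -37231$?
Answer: $-34855$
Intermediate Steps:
$T = -2376$ ($T = - 264 \cdot 3^{2} = \left(-264\right) 9 = -2376$)
$Q - T = -37231 - -2376 = -37231 + 2376 = -34855$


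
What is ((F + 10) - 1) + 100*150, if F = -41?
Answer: 14968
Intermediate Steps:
((F + 10) - 1) + 100*150 = ((-41 + 10) - 1) + 100*150 = (-31 - 1) + 15000 = -32 + 15000 = 14968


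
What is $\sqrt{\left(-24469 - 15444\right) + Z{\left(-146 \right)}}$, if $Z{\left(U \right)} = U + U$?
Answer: $i \sqrt{40205} \approx 200.51 i$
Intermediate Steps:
$Z{\left(U \right)} = 2 U$
$\sqrt{\left(-24469 - 15444\right) + Z{\left(-146 \right)}} = \sqrt{\left(-24469 - 15444\right) + 2 \left(-146\right)} = \sqrt{\left(-24469 - 15444\right) - 292} = \sqrt{-39913 - 292} = \sqrt{-40205} = i \sqrt{40205}$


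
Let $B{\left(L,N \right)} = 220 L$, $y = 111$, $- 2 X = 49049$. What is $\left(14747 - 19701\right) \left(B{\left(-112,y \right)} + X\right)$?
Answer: $243560933$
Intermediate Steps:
$X = - \frac{49049}{2}$ ($X = \left(- \frac{1}{2}\right) 49049 = - \frac{49049}{2} \approx -24525.0$)
$\left(14747 - 19701\right) \left(B{\left(-112,y \right)} + X\right) = \left(14747 - 19701\right) \left(220 \left(-112\right) - \frac{49049}{2}\right) = - 4954 \left(-24640 - \frac{49049}{2}\right) = \left(-4954\right) \left(- \frac{98329}{2}\right) = 243560933$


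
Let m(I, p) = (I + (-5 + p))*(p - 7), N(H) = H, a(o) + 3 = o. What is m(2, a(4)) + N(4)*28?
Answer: 124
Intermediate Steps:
a(o) = -3 + o
m(I, p) = (-7 + p)*(-5 + I + p) (m(I, p) = (-5 + I + p)*(-7 + p) = (-7 + p)*(-5 + I + p))
m(2, a(4)) + N(4)*28 = (35 + (-3 + 4)² - 12*(-3 + 4) - 7*2 + 2*(-3 + 4)) + 4*28 = (35 + 1² - 12*1 - 14 + 2*1) + 112 = (35 + 1 - 12 - 14 + 2) + 112 = 12 + 112 = 124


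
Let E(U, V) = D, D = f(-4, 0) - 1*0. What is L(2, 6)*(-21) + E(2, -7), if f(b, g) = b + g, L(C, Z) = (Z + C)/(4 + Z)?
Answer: -104/5 ≈ -20.800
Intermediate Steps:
L(C, Z) = (C + Z)/(4 + Z)
D = -4 (D = (-4 + 0) - 1*0 = -4 + 0 = -4)
E(U, V) = -4
L(2, 6)*(-21) + E(2, -7) = ((2 + 6)/(4 + 6))*(-21) - 4 = (8/10)*(-21) - 4 = ((⅒)*8)*(-21) - 4 = (⅘)*(-21) - 4 = -84/5 - 4 = -104/5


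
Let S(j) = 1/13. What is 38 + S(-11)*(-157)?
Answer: 337/13 ≈ 25.923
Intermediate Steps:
S(j) = 1/13
38 + S(-11)*(-157) = 38 + (1/13)*(-157) = 38 - 157/13 = 337/13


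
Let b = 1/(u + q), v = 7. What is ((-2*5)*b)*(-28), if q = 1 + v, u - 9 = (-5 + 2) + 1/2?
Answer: 560/29 ≈ 19.310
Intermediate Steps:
u = 13/2 (u = 9 + ((-5 + 2) + 1/2) = 9 + (-3 + ½) = 9 - 5/2 = 13/2 ≈ 6.5000)
q = 8 (q = 1 + 7 = 8)
b = 2/29 (b = 1/(13/2 + 8) = 1/(29/2) = 2/29 ≈ 0.068966)
((-2*5)*b)*(-28) = (-2*5*(2/29))*(-28) = -10*2/29*(-28) = -20/29*(-28) = 560/29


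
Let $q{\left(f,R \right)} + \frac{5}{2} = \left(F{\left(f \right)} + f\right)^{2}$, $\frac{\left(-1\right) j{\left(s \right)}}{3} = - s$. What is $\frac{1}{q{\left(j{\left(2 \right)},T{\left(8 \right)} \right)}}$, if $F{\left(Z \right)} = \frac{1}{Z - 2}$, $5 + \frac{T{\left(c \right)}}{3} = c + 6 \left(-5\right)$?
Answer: $\frac{16}{585} \approx 0.02735$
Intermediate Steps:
$T{\left(c \right)} = -105 + 3 c$ ($T{\left(c \right)} = -15 + 3 \left(c + 6 \left(-5\right)\right) = -15 + 3 \left(c - 30\right) = -15 + 3 \left(-30 + c\right) = -15 + \left(-90 + 3 c\right) = -105 + 3 c$)
$j{\left(s \right)} = 3 s$ ($j{\left(s \right)} = - 3 \left(- s\right) = 3 s$)
$F{\left(Z \right)} = \frac{1}{-2 + Z}$
$q{\left(f,R \right)} = - \frac{5}{2} + \left(f + \frac{1}{-2 + f}\right)^{2}$ ($q{\left(f,R \right)} = - \frac{5}{2} + \left(\frac{1}{-2 + f} + f\right)^{2} = - \frac{5}{2} + \left(f + \frac{1}{-2 + f}\right)^{2}$)
$\frac{1}{q{\left(j{\left(2 \right)},T{\left(8 \right)} \right)}} = \frac{1}{- \frac{5}{2} + \frac{\left(1 + \left(3 \cdot 2\right)^{2} - 2 \cdot 3 \cdot 2\right)^{2}}{\left(-2 + 3 \cdot 2\right)^{2}}} = \frac{1}{- \frac{5}{2} + \frac{\left(1 + 6^{2} - 12\right)^{2}}{\left(-2 + 6\right)^{2}}} = \frac{1}{- \frac{5}{2} + \frac{\left(1 + 36 - 12\right)^{2}}{16}} = \frac{1}{- \frac{5}{2} + \frac{25^{2}}{16}} = \frac{1}{- \frac{5}{2} + \frac{1}{16} \cdot 625} = \frac{1}{- \frac{5}{2} + \frac{625}{16}} = \frac{1}{\frac{585}{16}} = \frac{16}{585}$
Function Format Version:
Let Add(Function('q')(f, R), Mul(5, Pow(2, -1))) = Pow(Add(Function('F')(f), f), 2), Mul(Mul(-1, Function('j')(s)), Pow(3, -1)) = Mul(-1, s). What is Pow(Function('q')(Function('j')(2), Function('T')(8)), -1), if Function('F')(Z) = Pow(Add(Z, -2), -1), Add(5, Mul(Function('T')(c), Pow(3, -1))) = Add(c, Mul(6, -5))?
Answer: Rational(16, 585) ≈ 0.027350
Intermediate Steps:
Function('T')(c) = Add(-105, Mul(3, c)) (Function('T')(c) = Add(-15, Mul(3, Add(c, Mul(6, -5)))) = Add(-15, Mul(3, Add(c, -30))) = Add(-15, Mul(3, Add(-30, c))) = Add(-15, Add(-90, Mul(3, c))) = Add(-105, Mul(3, c)))
Function('j')(s) = Mul(3, s) (Function('j')(s) = Mul(-3, Mul(-1, s)) = Mul(3, s))
Function('F')(Z) = Pow(Add(-2, Z), -1)
Function('q')(f, R) = Add(Rational(-5, 2), Pow(Add(f, Pow(Add(-2, f), -1)), 2)) (Function('q')(f, R) = Add(Rational(-5, 2), Pow(Add(Pow(Add(-2, f), -1), f), 2)) = Add(Rational(-5, 2), Pow(Add(f, Pow(Add(-2, f), -1)), 2)))
Pow(Function('q')(Function('j')(2), Function('T')(8)), -1) = Pow(Add(Rational(-5, 2), Mul(Pow(Add(-2, Mul(3, 2)), -2), Pow(Add(1, Pow(Mul(3, 2), 2), Mul(-2, Mul(3, 2))), 2))), -1) = Pow(Add(Rational(-5, 2), Mul(Pow(Add(-2, 6), -2), Pow(Add(1, Pow(6, 2), Mul(-2, 6)), 2))), -1) = Pow(Add(Rational(-5, 2), Mul(Pow(4, -2), Pow(Add(1, 36, -12), 2))), -1) = Pow(Add(Rational(-5, 2), Mul(Rational(1, 16), Pow(25, 2))), -1) = Pow(Add(Rational(-5, 2), Mul(Rational(1, 16), 625)), -1) = Pow(Add(Rational(-5, 2), Rational(625, 16)), -1) = Pow(Rational(585, 16), -1) = Rational(16, 585)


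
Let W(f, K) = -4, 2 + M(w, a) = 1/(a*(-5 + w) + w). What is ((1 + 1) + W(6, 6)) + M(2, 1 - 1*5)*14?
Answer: -29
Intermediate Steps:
M(w, a) = -2 + 1/(w + a*(-5 + w)) (M(w, a) = -2 + 1/(a*(-5 + w) + w) = -2 + 1/(w + a*(-5 + w)))
((1 + 1) + W(6, 6)) + M(2, 1 - 1*5)*14 = ((1 + 1) - 4) + ((1 - 2*2 + 10*(1 - 1*5) - 2*(1 - 1*5)*2)/(2 - 5*(1 - 1*5) + (1 - 1*5)*2))*14 = (2 - 4) + ((1 - 4 + 10*(1 - 5) - 2*(1 - 5)*2)/(2 - 5*(1 - 5) + (1 - 5)*2))*14 = -2 + ((1 - 4 + 10*(-4) - 2*(-4)*2)/(2 - 5*(-4) - 4*2))*14 = -2 + ((1 - 4 - 40 + 16)/(2 + 20 - 8))*14 = -2 + (-27/14)*14 = -2 + ((1/14)*(-27))*14 = -2 - 27/14*14 = -2 - 27 = -29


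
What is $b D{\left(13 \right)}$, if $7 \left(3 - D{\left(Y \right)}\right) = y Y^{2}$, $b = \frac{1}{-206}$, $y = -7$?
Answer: $- \frac{86}{103} \approx -0.83495$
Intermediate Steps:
$b = - \frac{1}{206} \approx -0.0048544$
$D{\left(Y \right)} = 3 + Y^{2}$ ($D{\left(Y \right)} = 3 - \frac{\left(-7\right) Y^{2}}{7} = 3 + Y^{2}$)
$b D{\left(13 \right)} = - \frac{3 + 13^{2}}{206} = - \frac{3 + 169}{206} = \left(- \frac{1}{206}\right) 172 = - \frac{86}{103}$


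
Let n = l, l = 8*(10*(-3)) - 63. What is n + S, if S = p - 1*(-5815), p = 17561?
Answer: 23073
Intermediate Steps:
l = -303 (l = 8*(-30) - 63 = -240 - 63 = -303)
n = -303
S = 23376 (S = 17561 - 1*(-5815) = 17561 + 5815 = 23376)
n + S = -303 + 23376 = 23073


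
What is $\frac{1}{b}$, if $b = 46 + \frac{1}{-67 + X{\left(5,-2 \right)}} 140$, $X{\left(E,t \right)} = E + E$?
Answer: $\frac{57}{2482} \approx 0.022965$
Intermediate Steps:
$X{\left(E,t \right)} = 2 E$
$b = \frac{2482}{57}$ ($b = 46 + \frac{1}{-67 + 2 \cdot 5} \cdot 140 = 46 + \frac{1}{-67 + 10} \cdot 140 = 46 + \frac{1}{-57} \cdot 140 = 46 - \frac{140}{57} = \frac{2482}{57} \approx 43.544$)
$\frac{1}{b} = \frac{1}{\frac{2482}{57}} = \frac{57}{2482}$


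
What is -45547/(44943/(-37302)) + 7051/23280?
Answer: 13184300576471/348757680 ≈ 37804.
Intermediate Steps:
-45547/(44943/(-37302)) + 7051/23280 = -45547/(44943*(-1/37302)) + 7051*(1/23280) = -45547/(-14981/12434) + 7051/23280 = -45547*(-12434/14981) + 7051/23280 = 566331398/14981 + 7051/23280 = 13184300576471/348757680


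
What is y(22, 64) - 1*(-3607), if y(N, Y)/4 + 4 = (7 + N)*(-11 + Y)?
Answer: 9739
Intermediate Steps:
y(N, Y) = -16 + 4*(-11 + Y)*(7 + N) (y(N, Y) = -16 + 4*((7 + N)*(-11 + Y)) = -16 + 4*((-11 + Y)*(7 + N)) = -16 + 4*(-11 + Y)*(7 + N))
y(22, 64) - 1*(-3607) = (-324 - 44*22 + 28*64 + 4*22*64) - 1*(-3607) = (-324 - 968 + 1792 + 5632) + 3607 = 6132 + 3607 = 9739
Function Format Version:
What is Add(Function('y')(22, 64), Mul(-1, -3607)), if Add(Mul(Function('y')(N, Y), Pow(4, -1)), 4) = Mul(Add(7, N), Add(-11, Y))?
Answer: 9739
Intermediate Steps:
Function('y')(N, Y) = Add(-16, Mul(4, Add(-11, Y), Add(7, N))) (Function('y')(N, Y) = Add(-16, Mul(4, Mul(Add(7, N), Add(-11, Y)))) = Add(-16, Mul(4, Mul(Add(-11, Y), Add(7, N)))) = Add(-16, Mul(4, Add(-11, Y), Add(7, N))))
Add(Function('y')(22, 64), Mul(-1, -3607)) = Add(Add(-324, Mul(-44, 22), Mul(28, 64), Mul(4, 22, 64)), Mul(-1, -3607)) = Add(Add(-324, -968, 1792, 5632), 3607) = Add(6132, 3607) = 9739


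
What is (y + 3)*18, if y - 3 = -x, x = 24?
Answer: -324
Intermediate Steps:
y = -21 (y = 3 - 1*24 = 3 - 24 = -21)
(y + 3)*18 = (-21 + 3)*18 = -18*18 = -324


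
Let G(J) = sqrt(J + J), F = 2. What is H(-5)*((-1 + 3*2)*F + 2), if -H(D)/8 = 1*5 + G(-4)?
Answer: -480 - 192*I*sqrt(2) ≈ -480.0 - 271.53*I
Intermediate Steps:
G(J) = sqrt(2)*sqrt(J) (G(J) = sqrt(2*J) = sqrt(2)*sqrt(J))
H(D) = -40 - 16*I*sqrt(2) (H(D) = -8*(1*5 + sqrt(2)*sqrt(-4)) = -8*(5 + sqrt(2)*(2*I)) = -8*(5 + 2*I*sqrt(2)) = -40 - 16*I*sqrt(2))
H(-5)*((-1 + 3*2)*F + 2) = (-40 - 16*I*sqrt(2))*((-1 + 3*2)*2 + 2) = (-40 - 16*I*sqrt(2))*((-1 + 6)*2 + 2) = (-40 - 16*I*sqrt(2))*(5*2 + 2) = (-40 - 16*I*sqrt(2))*(10 + 2) = (-40 - 16*I*sqrt(2))*12 = -480 - 192*I*sqrt(2)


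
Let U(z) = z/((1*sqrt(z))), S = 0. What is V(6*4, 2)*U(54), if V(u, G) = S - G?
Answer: -6*sqrt(6) ≈ -14.697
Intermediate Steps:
V(u, G) = -G (V(u, G) = 0 - G = -G)
U(z) = sqrt(z) (U(z) = z/(sqrt(z)) = z/sqrt(z) = sqrt(z))
V(6*4, 2)*U(54) = (-1*2)*sqrt(54) = -6*sqrt(6)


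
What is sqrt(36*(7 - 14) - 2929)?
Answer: I*sqrt(3181) ≈ 56.4*I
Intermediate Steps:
sqrt(36*(7 - 14) - 2929) = sqrt(36*(-7) - 2929) = sqrt(-252 - 2929) = sqrt(-3181) = I*sqrt(3181)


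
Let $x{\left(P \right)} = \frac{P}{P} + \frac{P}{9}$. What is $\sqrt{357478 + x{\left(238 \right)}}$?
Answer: $\frac{\sqrt{3217549}}{3} \approx 597.92$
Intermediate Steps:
$x{\left(P \right)} = 1 + \frac{P}{9}$ ($x{\left(P \right)} = 1 + P \frac{1}{9} = 1 + \frac{P}{9}$)
$\sqrt{357478 + x{\left(238 \right)}} = \sqrt{357478 + \left(1 + \frac{1}{9} \cdot 238\right)} = \sqrt{357478 + \left(1 + \frac{238}{9}\right)} = \sqrt{357478 + \frac{247}{9}} = \sqrt{\frac{3217549}{9}} = \frac{\sqrt{3217549}}{3}$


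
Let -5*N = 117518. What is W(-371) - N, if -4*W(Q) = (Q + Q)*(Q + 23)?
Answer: -205252/5 ≈ -41050.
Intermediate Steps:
N = -117518/5 (N = -1/5*117518 = -117518/5 ≈ -23504.)
W(Q) = -Q*(23 + Q)/2 (W(Q) = -(Q + Q)*(Q + 23)/4 = -2*Q*(23 + Q)/4 = -Q*(23 + Q)/2)
W(-371) - N = -1/2*(-371)*(23 - 371) - 1*(-117518/5) = -1/2*(-371)*(-348) + 117518/5 = -64554 + 117518/5 = -205252/5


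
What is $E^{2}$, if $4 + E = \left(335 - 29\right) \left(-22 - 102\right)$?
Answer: $1440050704$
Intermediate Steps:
$E = -37948$ ($E = -4 + \left(335 - 29\right) \left(-22 - 102\right) = -4 + 306 \left(-124\right) = -4 - 37944 = -37948$)
$E^{2} = \left(-37948\right)^{2} = 1440050704$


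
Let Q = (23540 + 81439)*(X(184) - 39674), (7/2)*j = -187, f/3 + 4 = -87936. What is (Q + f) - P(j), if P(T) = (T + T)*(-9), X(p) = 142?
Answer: -29052062268/7 ≈ -4.1503e+9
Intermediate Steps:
f = -263820 (f = -12 + 3*(-87936) = -12 - 263808 = -263820)
j = -374/7 (j = (2/7)*(-187) = -374/7 ≈ -53.429)
P(T) = -18*T (P(T) = (2*T)*(-9) = -18*T)
Q = -4150029828 (Q = (23540 + 81439)*(142 - 39674) = 104979*(-39532) = -4150029828)
(Q + f) - P(j) = (-4150029828 - 263820) - (-18)*(-374)/7 = -4150293648 - 1*6732/7 = -4150293648 - 6732/7 = -29052062268/7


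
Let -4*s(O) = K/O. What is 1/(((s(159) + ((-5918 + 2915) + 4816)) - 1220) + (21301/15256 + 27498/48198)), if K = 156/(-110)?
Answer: 357237470920/212545216902587 ≈ 0.0016808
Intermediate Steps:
K = -78/55 (K = 156*(-1/110) = -78/55 ≈ -1.4182)
s(O) = 39/(110*O) (s(O) = -(-39)/(110*O) = 39/(110*O))
1/(((s(159) + ((-5918 + 2915) + 4816)) - 1220) + (21301/15256 + 27498/48198)) = 1/((((39/110)/159 + ((-5918 + 2915) + 4816)) - 1220) + (21301/15256 + 27498/48198)) = 1/((((39/110)*(1/159) + (-3003 + 4816)) - 1220) + (21301*(1/15256) + 27498*(1/48198))) = 1/(((13/5830 + 1813) - 1220) + (21301/15256 + 4583/8033)) = 1/((10569803/5830 - 1220) + 241029181/122551448) = 1/(3457203/5830 + 241029181/122551448) = 1/(212545216902587/357237470920) = 357237470920/212545216902587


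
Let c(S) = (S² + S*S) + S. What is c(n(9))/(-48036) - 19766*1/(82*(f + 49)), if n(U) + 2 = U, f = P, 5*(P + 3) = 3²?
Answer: -791575945/156901588 ≈ -5.0450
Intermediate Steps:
P = -6/5 (P = -3 + (⅕)*3² = -3 + (⅕)*9 = -3 + 9/5 = -6/5 ≈ -1.2000)
f = -6/5 ≈ -1.2000
n(U) = -2 + U
c(S) = S + 2*S² (c(S) = (S² + S²) + S = 2*S² + S = S + 2*S²)
c(n(9))/(-48036) - 19766*1/(82*(f + 49)) = ((-2 + 9)*(1 + 2*(-2 + 9)))/(-48036) - 19766*1/(82*(-6/5 + 49)) = (7*(1 + 2*7))*(-1/48036) - 19766/(82*(239/5)) = (7*(1 + 14))*(-1/48036) - 19766/19598/5 = (7*15)*(-1/48036) - 19766*5/19598 = 105*(-1/48036) - 49415/9799 = -35/16012 - 49415/9799 = -791575945/156901588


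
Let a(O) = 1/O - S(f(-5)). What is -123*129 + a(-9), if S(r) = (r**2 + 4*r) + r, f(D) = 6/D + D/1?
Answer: -3571774/225 ≈ -15875.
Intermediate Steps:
f(D) = D + 6/D (f(D) = 6/D + D*1 = 6/D + D = D + 6/D)
S(r) = r**2 + 5*r
a(O) = -186/25 + 1/O (a(O) = 1/O - (-5 + 6/(-5))*(5 + (-5 + 6/(-5))) = 1/O - (-5 + 6*(-1/5))*(5 + (-5 + 6*(-1/5))) = 1/O - (-5 - 6/5)*(5 + (-5 - 6/5)) = 1/O - (-31)*(5 - 31/5)/5 = 1/O - (-31)*(-6)/(5*5) = 1/O - 1*186/25 = 1/O - 186/25 = -186/25 + 1/O)
-123*129 + a(-9) = -123*129 + (-186/25 + 1/(-9)) = -15867 + (-186/25 - 1/9) = -15867 - 1699/225 = -3571774/225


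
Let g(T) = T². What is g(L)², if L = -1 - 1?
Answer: 16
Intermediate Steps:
L = -2
g(L)² = ((-2)²)² = 4² = 16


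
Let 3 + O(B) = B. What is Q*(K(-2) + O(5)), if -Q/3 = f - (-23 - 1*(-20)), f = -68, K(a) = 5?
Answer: 1365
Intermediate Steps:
O(B) = -3 + B
Q = 195 (Q = -3*(-68 - (-23 - 1*(-20))) = -3*(-68 - (-23 + 20)) = -3*(-68 - 1*(-3)) = -3*(-68 + 3) = -3*(-65) = 195)
Q*(K(-2) + O(5)) = 195*(5 + (-3 + 5)) = 195*(5 + 2) = 195*7 = 1365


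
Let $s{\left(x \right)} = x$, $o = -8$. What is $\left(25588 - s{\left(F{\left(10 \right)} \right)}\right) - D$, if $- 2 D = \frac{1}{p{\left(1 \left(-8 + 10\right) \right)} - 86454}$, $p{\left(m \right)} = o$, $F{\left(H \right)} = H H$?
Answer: $\frac{4407486911}{172924} \approx 25488.0$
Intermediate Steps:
$F{\left(H \right)} = H^{2}$
$p{\left(m \right)} = -8$
$D = \frac{1}{172924}$ ($D = - \frac{1}{2 \left(-8 - 86454\right)} = - \frac{1}{2 \left(-86462\right)} = \left(- \frac{1}{2}\right) \left(- \frac{1}{86462}\right) = \frac{1}{172924} \approx 5.7829 \cdot 10^{-6}$)
$\left(25588 - s{\left(F{\left(10 \right)} \right)}\right) - D = \left(25588 - 10^{2}\right) - \frac{1}{172924} = \left(25588 - 100\right) - \frac{1}{172924} = 25488 - \frac{1}{172924} = \frac{4407486911}{172924}$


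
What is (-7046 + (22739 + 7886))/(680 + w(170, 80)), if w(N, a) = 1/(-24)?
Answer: 565896/16319 ≈ 34.677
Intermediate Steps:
w(N, a) = -1/24
(-7046 + (22739 + 7886))/(680 + w(170, 80)) = (-7046 + (22739 + 7886))/(680 - 1/24) = (-7046 + 30625)/(16319/24) = 23579*(24/16319) = 565896/16319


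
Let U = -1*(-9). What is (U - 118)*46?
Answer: -5014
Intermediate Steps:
U = 9
(U - 118)*46 = (9 - 118)*46 = -109*46 = -5014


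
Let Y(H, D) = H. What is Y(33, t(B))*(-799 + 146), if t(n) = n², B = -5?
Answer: -21549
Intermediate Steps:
Y(33, t(B))*(-799 + 146) = 33*(-799 + 146) = 33*(-653) = -21549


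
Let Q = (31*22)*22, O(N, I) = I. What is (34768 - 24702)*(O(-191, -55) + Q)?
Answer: 150476634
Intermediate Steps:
Q = 15004 (Q = 682*22 = 15004)
(34768 - 24702)*(O(-191, -55) + Q) = (34768 - 24702)*(-55 + 15004) = 10066*14949 = 150476634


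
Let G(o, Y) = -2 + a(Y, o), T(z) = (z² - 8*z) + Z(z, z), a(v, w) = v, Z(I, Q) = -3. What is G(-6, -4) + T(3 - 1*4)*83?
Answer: 492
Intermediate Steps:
T(z) = -3 + z² - 8*z (T(z) = (z² - 8*z) - 3 = -3 + z² - 8*z)
G(o, Y) = -2 + Y
G(-6, -4) + T(3 - 1*4)*83 = (-2 - 4) + (-3 + (3 - 1*4)² - 8*(3 - 1*4))*83 = -6 + (-3 + (3 - 4)² - 8*(3 - 4))*83 = -6 + (-3 + (-1)² - 8*(-1))*83 = -6 + (-3 + 1 + 8)*83 = -6 + 6*83 = -6 + 498 = 492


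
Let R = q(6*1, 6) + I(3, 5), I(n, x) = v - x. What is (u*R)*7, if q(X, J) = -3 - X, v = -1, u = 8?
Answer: -840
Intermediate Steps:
I(n, x) = -1 - x
R = -15 (R = (-3 - 6) + (-1 - 1*5) = (-3 - 1*6) + (-1 - 5) = (-3 - 6) - 6 = -9 - 6 = -15)
(u*R)*7 = (8*(-15))*7 = -120*7 = -840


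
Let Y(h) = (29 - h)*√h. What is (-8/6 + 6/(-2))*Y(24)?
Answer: -130*√6/3 ≈ -106.14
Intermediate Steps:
Y(h) = √h*(29 - h)
(-8/6 + 6/(-2))*Y(24) = (-8/6 + 6/(-2))*(√24*(29 - 1*24)) = (-8*⅙ + 6*(-½))*((2*√6)*(29 - 24)) = (-4/3 - 3)*((2*√6)*5) = -130*√6/3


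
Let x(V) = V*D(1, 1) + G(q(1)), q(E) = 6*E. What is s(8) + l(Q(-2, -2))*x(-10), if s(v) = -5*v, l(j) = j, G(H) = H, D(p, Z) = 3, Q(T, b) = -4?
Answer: 56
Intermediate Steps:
x(V) = 6 + 3*V (x(V) = V*3 + 6*1 = 3*V + 6 = 6 + 3*V)
s(8) + l(Q(-2, -2))*x(-10) = -5*8 - 4*(6 + 3*(-10)) = -40 - 4*(6 - 30) = -40 - 4*(-24) = -40 + 96 = 56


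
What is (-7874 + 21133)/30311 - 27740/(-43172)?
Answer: 353311172/327146623 ≈ 1.0800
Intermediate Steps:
(-7874 + 21133)/30311 - 27740/(-43172) = 13259*(1/30311) - 27740*(-1/43172) = 13259/30311 + 6935/10793 = 353311172/327146623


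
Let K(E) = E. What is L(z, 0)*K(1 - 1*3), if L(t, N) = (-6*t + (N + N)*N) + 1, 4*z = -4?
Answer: -14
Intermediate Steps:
z = -1 (z = (1/4)*(-4) = -1)
L(t, N) = 1 - 6*t + 2*N**2 (L(t, N) = (-6*t + (2*N)*N) + 1 = (-6*t + 2*N**2) + 1 = 1 - 6*t + 2*N**2)
L(z, 0)*K(1 - 1*3) = (1 - 6*(-1) + 2*0**2)*(1 - 1*3) = (1 + 6 + 2*0)*(1 - 3) = (1 + 6 + 0)*(-2) = 7*(-2) = -14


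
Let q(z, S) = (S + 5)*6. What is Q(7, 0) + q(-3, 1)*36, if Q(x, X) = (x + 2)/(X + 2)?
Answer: 2601/2 ≈ 1300.5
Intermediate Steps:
q(z, S) = 30 + 6*S (q(z, S) = (5 + S)*6 = 30 + 6*S)
Q(x, X) = (2 + x)/(2 + X)
Q(7, 0) + q(-3, 1)*36 = (2 + 7)/(2 + 0) + (30 + 6*1)*36 = 9/2 + (30 + 6)*36 = (½)*9 + 36*36 = 9/2 + 1296 = 2601/2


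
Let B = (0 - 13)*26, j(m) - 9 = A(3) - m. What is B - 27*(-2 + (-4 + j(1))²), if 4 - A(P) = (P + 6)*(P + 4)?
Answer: -81959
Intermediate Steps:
A(P) = 4 - (4 + P)*(6 + P) (A(P) = 4 - (P + 6)*(P + 4) = 4 - (6 + P)*(4 + P) = 4 - (4 + P)*(6 + P))
j(m) = -50 - m (j(m) = 9 + ((-20 - 1*3² - 10*3) - m) = 9 + ((-20 - 1*9 - 30) - m) = 9 + ((-20 - 9 - 30) - m) = 9 + (-59 - m) = -50 - m)
B = -338 (B = -13*26 = -338)
B - 27*(-2 + (-4 + j(1))²) = -338 - 27*(-2 + (-4 + (-50 - 1*1))²) = -338 - 27*(-2 + (-4 + (-50 - 1))²) = -338 - 27*(-2 + (-4 - 51)²) = -338 - 27*(-2 + (-55)²) = -338 - 27*(-2 + 3025) = -338 - 27*3023 = -338 - 1*81621 = -338 - 81621 = -81959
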